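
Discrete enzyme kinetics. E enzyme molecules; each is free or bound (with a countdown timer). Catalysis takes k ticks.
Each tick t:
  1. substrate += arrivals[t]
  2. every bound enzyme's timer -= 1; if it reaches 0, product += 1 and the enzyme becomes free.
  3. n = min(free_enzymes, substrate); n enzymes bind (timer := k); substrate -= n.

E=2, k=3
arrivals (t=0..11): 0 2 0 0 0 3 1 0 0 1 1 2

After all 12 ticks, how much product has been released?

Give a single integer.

t=0: arr=0 -> substrate=0 bound=0 product=0
t=1: arr=2 -> substrate=0 bound=2 product=0
t=2: arr=0 -> substrate=0 bound=2 product=0
t=3: arr=0 -> substrate=0 bound=2 product=0
t=4: arr=0 -> substrate=0 bound=0 product=2
t=5: arr=3 -> substrate=1 bound=2 product=2
t=6: arr=1 -> substrate=2 bound=2 product=2
t=7: arr=0 -> substrate=2 bound=2 product=2
t=8: arr=0 -> substrate=0 bound=2 product=4
t=9: arr=1 -> substrate=1 bound=2 product=4
t=10: arr=1 -> substrate=2 bound=2 product=4
t=11: arr=2 -> substrate=2 bound=2 product=6

Answer: 6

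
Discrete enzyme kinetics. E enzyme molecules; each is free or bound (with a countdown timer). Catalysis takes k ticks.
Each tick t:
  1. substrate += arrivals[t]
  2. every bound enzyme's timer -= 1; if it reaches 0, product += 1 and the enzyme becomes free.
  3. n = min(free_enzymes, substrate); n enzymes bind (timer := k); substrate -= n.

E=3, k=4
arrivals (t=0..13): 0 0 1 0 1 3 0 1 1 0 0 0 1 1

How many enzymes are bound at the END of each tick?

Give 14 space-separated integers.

t=0: arr=0 -> substrate=0 bound=0 product=0
t=1: arr=0 -> substrate=0 bound=0 product=0
t=2: arr=1 -> substrate=0 bound=1 product=0
t=3: arr=0 -> substrate=0 bound=1 product=0
t=4: arr=1 -> substrate=0 bound=2 product=0
t=5: arr=3 -> substrate=2 bound=3 product=0
t=6: arr=0 -> substrate=1 bound=3 product=1
t=7: arr=1 -> substrate=2 bound=3 product=1
t=8: arr=1 -> substrate=2 bound=3 product=2
t=9: arr=0 -> substrate=1 bound=3 product=3
t=10: arr=0 -> substrate=0 bound=3 product=4
t=11: arr=0 -> substrate=0 bound=3 product=4
t=12: arr=1 -> substrate=0 bound=3 product=5
t=13: arr=1 -> substrate=0 bound=3 product=6

Answer: 0 0 1 1 2 3 3 3 3 3 3 3 3 3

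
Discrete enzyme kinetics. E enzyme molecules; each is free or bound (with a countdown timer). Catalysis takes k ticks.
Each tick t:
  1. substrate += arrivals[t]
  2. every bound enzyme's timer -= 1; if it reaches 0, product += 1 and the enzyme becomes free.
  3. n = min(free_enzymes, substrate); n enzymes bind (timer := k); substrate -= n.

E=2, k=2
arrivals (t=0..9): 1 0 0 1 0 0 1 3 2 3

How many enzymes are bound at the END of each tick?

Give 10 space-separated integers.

Answer: 1 1 0 1 1 0 1 2 2 2

Derivation:
t=0: arr=1 -> substrate=0 bound=1 product=0
t=1: arr=0 -> substrate=0 bound=1 product=0
t=2: arr=0 -> substrate=0 bound=0 product=1
t=3: arr=1 -> substrate=0 bound=1 product=1
t=4: arr=0 -> substrate=0 bound=1 product=1
t=5: arr=0 -> substrate=0 bound=0 product=2
t=6: arr=1 -> substrate=0 bound=1 product=2
t=7: arr=3 -> substrate=2 bound=2 product=2
t=8: arr=2 -> substrate=3 bound=2 product=3
t=9: arr=3 -> substrate=5 bound=2 product=4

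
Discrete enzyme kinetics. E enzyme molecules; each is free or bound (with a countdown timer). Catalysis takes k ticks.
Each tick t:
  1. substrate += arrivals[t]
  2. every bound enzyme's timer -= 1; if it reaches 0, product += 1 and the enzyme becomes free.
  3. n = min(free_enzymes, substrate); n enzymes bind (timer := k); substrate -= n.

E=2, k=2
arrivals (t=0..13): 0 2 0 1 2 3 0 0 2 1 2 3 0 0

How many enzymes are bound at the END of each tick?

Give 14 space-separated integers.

Answer: 0 2 2 1 2 2 2 2 2 2 2 2 2 2

Derivation:
t=0: arr=0 -> substrate=0 bound=0 product=0
t=1: arr=2 -> substrate=0 bound=2 product=0
t=2: arr=0 -> substrate=0 bound=2 product=0
t=3: arr=1 -> substrate=0 bound=1 product=2
t=4: arr=2 -> substrate=1 bound=2 product=2
t=5: arr=3 -> substrate=3 bound=2 product=3
t=6: arr=0 -> substrate=2 bound=2 product=4
t=7: arr=0 -> substrate=1 bound=2 product=5
t=8: arr=2 -> substrate=2 bound=2 product=6
t=9: arr=1 -> substrate=2 bound=2 product=7
t=10: arr=2 -> substrate=3 bound=2 product=8
t=11: arr=3 -> substrate=5 bound=2 product=9
t=12: arr=0 -> substrate=4 bound=2 product=10
t=13: arr=0 -> substrate=3 bound=2 product=11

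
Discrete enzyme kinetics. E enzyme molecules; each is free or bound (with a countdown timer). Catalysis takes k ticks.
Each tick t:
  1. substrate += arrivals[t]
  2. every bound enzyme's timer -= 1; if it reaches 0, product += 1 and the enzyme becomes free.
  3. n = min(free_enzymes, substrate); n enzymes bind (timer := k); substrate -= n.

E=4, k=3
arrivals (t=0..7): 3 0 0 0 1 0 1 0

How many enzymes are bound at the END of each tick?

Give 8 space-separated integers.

t=0: arr=3 -> substrate=0 bound=3 product=0
t=1: arr=0 -> substrate=0 bound=3 product=0
t=2: arr=0 -> substrate=0 bound=3 product=0
t=3: arr=0 -> substrate=0 bound=0 product=3
t=4: arr=1 -> substrate=0 bound=1 product=3
t=5: arr=0 -> substrate=0 bound=1 product=3
t=6: arr=1 -> substrate=0 bound=2 product=3
t=7: arr=0 -> substrate=0 bound=1 product=4

Answer: 3 3 3 0 1 1 2 1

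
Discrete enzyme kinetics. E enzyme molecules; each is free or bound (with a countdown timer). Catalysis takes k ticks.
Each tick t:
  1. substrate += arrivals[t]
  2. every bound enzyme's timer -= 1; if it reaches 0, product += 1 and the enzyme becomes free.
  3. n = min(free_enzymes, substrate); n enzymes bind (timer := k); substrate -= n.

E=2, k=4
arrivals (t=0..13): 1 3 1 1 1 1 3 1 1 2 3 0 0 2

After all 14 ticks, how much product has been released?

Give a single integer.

t=0: arr=1 -> substrate=0 bound=1 product=0
t=1: arr=3 -> substrate=2 bound=2 product=0
t=2: arr=1 -> substrate=3 bound=2 product=0
t=3: arr=1 -> substrate=4 bound=2 product=0
t=4: arr=1 -> substrate=4 bound=2 product=1
t=5: arr=1 -> substrate=4 bound=2 product=2
t=6: arr=3 -> substrate=7 bound=2 product=2
t=7: arr=1 -> substrate=8 bound=2 product=2
t=8: arr=1 -> substrate=8 bound=2 product=3
t=9: arr=2 -> substrate=9 bound=2 product=4
t=10: arr=3 -> substrate=12 bound=2 product=4
t=11: arr=0 -> substrate=12 bound=2 product=4
t=12: arr=0 -> substrate=11 bound=2 product=5
t=13: arr=2 -> substrate=12 bound=2 product=6

Answer: 6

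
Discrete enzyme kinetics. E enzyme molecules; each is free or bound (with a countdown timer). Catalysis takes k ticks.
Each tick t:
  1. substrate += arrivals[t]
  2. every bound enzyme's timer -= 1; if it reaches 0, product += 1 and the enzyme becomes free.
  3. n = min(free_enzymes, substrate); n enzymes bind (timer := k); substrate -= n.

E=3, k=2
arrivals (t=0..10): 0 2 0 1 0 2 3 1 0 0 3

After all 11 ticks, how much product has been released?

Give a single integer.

Answer: 9

Derivation:
t=0: arr=0 -> substrate=0 bound=0 product=0
t=1: arr=2 -> substrate=0 bound=2 product=0
t=2: arr=0 -> substrate=0 bound=2 product=0
t=3: arr=1 -> substrate=0 bound=1 product=2
t=4: arr=0 -> substrate=0 bound=1 product=2
t=5: arr=2 -> substrate=0 bound=2 product=3
t=6: arr=3 -> substrate=2 bound=3 product=3
t=7: arr=1 -> substrate=1 bound=3 product=5
t=8: arr=0 -> substrate=0 bound=3 product=6
t=9: arr=0 -> substrate=0 bound=1 product=8
t=10: arr=3 -> substrate=0 bound=3 product=9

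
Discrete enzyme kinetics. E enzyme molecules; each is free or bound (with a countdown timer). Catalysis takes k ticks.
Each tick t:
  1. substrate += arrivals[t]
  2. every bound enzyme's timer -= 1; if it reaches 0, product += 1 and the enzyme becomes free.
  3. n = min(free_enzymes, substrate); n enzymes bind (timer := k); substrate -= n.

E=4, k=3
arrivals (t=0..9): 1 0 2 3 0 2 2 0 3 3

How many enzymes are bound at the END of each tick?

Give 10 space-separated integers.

Answer: 1 1 3 4 4 4 4 4 4 4

Derivation:
t=0: arr=1 -> substrate=0 bound=1 product=0
t=1: arr=0 -> substrate=0 bound=1 product=0
t=2: arr=2 -> substrate=0 bound=3 product=0
t=3: arr=3 -> substrate=1 bound=4 product=1
t=4: arr=0 -> substrate=1 bound=4 product=1
t=5: arr=2 -> substrate=1 bound=4 product=3
t=6: arr=2 -> substrate=1 bound=4 product=5
t=7: arr=0 -> substrate=1 bound=4 product=5
t=8: arr=3 -> substrate=2 bound=4 product=7
t=9: arr=3 -> substrate=3 bound=4 product=9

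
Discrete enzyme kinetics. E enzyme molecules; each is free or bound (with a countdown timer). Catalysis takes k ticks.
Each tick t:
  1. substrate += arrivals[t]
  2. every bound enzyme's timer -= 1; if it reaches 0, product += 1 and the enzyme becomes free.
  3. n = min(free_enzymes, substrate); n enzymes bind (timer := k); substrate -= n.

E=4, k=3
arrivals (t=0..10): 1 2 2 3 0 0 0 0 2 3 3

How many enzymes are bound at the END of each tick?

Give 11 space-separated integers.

Answer: 1 3 4 4 4 4 3 1 2 4 4

Derivation:
t=0: arr=1 -> substrate=0 bound=1 product=0
t=1: arr=2 -> substrate=0 bound=3 product=0
t=2: arr=2 -> substrate=1 bound=4 product=0
t=3: arr=3 -> substrate=3 bound=4 product=1
t=4: arr=0 -> substrate=1 bound=4 product=3
t=5: arr=0 -> substrate=0 bound=4 product=4
t=6: arr=0 -> substrate=0 bound=3 product=5
t=7: arr=0 -> substrate=0 bound=1 product=7
t=8: arr=2 -> substrate=0 bound=2 product=8
t=9: arr=3 -> substrate=1 bound=4 product=8
t=10: arr=3 -> substrate=4 bound=4 product=8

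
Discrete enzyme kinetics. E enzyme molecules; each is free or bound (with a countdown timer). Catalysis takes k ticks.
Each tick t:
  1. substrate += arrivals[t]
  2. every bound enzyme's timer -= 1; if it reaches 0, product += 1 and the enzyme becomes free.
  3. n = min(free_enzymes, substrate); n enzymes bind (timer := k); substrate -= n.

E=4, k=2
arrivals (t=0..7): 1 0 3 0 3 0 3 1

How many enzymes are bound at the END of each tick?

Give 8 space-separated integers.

Answer: 1 1 3 3 3 3 3 4

Derivation:
t=0: arr=1 -> substrate=0 bound=1 product=0
t=1: arr=0 -> substrate=0 bound=1 product=0
t=2: arr=3 -> substrate=0 bound=3 product=1
t=3: arr=0 -> substrate=0 bound=3 product=1
t=4: arr=3 -> substrate=0 bound=3 product=4
t=5: arr=0 -> substrate=0 bound=3 product=4
t=6: arr=3 -> substrate=0 bound=3 product=7
t=7: arr=1 -> substrate=0 bound=4 product=7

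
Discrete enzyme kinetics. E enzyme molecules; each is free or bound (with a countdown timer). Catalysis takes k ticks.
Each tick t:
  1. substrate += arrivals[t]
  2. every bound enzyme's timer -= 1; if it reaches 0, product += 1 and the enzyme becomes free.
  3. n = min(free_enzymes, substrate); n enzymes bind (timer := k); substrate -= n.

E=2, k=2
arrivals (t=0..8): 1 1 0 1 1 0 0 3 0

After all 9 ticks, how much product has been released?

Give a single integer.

t=0: arr=1 -> substrate=0 bound=1 product=0
t=1: arr=1 -> substrate=0 bound=2 product=0
t=2: arr=0 -> substrate=0 bound=1 product=1
t=3: arr=1 -> substrate=0 bound=1 product=2
t=4: arr=1 -> substrate=0 bound=2 product=2
t=5: arr=0 -> substrate=0 bound=1 product=3
t=6: arr=0 -> substrate=0 bound=0 product=4
t=7: arr=3 -> substrate=1 bound=2 product=4
t=8: arr=0 -> substrate=1 bound=2 product=4

Answer: 4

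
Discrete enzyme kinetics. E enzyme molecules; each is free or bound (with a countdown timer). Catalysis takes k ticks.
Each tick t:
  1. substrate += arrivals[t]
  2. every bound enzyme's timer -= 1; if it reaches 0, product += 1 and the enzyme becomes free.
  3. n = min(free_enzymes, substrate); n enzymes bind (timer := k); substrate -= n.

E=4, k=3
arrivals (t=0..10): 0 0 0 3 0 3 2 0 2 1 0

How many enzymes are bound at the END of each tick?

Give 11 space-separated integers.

Answer: 0 0 0 3 3 4 4 4 4 4 4

Derivation:
t=0: arr=0 -> substrate=0 bound=0 product=0
t=1: arr=0 -> substrate=0 bound=0 product=0
t=2: arr=0 -> substrate=0 bound=0 product=0
t=3: arr=3 -> substrate=0 bound=3 product=0
t=4: arr=0 -> substrate=0 bound=3 product=0
t=5: arr=3 -> substrate=2 bound=4 product=0
t=6: arr=2 -> substrate=1 bound=4 product=3
t=7: arr=0 -> substrate=1 bound=4 product=3
t=8: arr=2 -> substrate=2 bound=4 product=4
t=9: arr=1 -> substrate=0 bound=4 product=7
t=10: arr=0 -> substrate=0 bound=4 product=7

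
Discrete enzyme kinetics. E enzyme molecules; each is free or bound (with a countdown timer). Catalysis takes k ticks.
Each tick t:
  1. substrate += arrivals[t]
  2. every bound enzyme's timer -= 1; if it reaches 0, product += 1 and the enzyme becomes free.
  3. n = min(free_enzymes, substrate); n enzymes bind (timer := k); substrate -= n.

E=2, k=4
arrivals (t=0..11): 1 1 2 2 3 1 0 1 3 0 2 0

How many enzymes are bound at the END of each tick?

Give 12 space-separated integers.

t=0: arr=1 -> substrate=0 bound=1 product=0
t=1: arr=1 -> substrate=0 bound=2 product=0
t=2: arr=2 -> substrate=2 bound=2 product=0
t=3: arr=2 -> substrate=4 bound=2 product=0
t=4: arr=3 -> substrate=6 bound=2 product=1
t=5: arr=1 -> substrate=6 bound=2 product=2
t=6: arr=0 -> substrate=6 bound=2 product=2
t=7: arr=1 -> substrate=7 bound=2 product=2
t=8: arr=3 -> substrate=9 bound=2 product=3
t=9: arr=0 -> substrate=8 bound=2 product=4
t=10: arr=2 -> substrate=10 bound=2 product=4
t=11: arr=0 -> substrate=10 bound=2 product=4

Answer: 1 2 2 2 2 2 2 2 2 2 2 2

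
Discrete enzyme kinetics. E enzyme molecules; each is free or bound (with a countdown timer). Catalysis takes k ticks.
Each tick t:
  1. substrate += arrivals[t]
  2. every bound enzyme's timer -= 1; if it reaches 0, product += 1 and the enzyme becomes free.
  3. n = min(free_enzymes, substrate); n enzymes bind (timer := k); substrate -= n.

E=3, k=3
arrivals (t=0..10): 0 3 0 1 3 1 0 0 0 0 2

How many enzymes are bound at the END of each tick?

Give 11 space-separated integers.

t=0: arr=0 -> substrate=0 bound=0 product=0
t=1: arr=3 -> substrate=0 bound=3 product=0
t=2: arr=0 -> substrate=0 bound=3 product=0
t=3: arr=1 -> substrate=1 bound=3 product=0
t=4: arr=3 -> substrate=1 bound=3 product=3
t=5: arr=1 -> substrate=2 bound=3 product=3
t=6: arr=0 -> substrate=2 bound=3 product=3
t=7: arr=0 -> substrate=0 bound=2 product=6
t=8: arr=0 -> substrate=0 bound=2 product=6
t=9: arr=0 -> substrate=0 bound=2 product=6
t=10: arr=2 -> substrate=0 bound=2 product=8

Answer: 0 3 3 3 3 3 3 2 2 2 2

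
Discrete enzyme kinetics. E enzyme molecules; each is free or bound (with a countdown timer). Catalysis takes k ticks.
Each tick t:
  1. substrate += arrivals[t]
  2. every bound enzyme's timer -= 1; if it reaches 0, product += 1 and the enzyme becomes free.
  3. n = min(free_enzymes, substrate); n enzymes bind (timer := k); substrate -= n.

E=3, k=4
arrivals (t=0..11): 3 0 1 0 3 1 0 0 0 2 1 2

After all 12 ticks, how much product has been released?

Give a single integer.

t=0: arr=3 -> substrate=0 bound=3 product=0
t=1: arr=0 -> substrate=0 bound=3 product=0
t=2: arr=1 -> substrate=1 bound=3 product=0
t=3: arr=0 -> substrate=1 bound=3 product=0
t=4: arr=3 -> substrate=1 bound=3 product=3
t=5: arr=1 -> substrate=2 bound=3 product=3
t=6: arr=0 -> substrate=2 bound=3 product=3
t=7: arr=0 -> substrate=2 bound=3 product=3
t=8: arr=0 -> substrate=0 bound=2 product=6
t=9: arr=2 -> substrate=1 bound=3 product=6
t=10: arr=1 -> substrate=2 bound=3 product=6
t=11: arr=2 -> substrate=4 bound=3 product=6

Answer: 6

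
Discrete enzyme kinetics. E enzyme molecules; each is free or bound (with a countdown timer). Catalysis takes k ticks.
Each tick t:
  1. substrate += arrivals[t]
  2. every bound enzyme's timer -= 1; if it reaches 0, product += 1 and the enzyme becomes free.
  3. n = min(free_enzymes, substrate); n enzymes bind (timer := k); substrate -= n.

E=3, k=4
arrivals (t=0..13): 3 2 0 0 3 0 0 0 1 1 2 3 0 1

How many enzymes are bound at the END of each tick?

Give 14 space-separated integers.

Answer: 3 3 3 3 3 3 3 3 3 3 3 3 3 3

Derivation:
t=0: arr=3 -> substrate=0 bound=3 product=0
t=1: arr=2 -> substrate=2 bound=3 product=0
t=2: arr=0 -> substrate=2 bound=3 product=0
t=3: arr=0 -> substrate=2 bound=3 product=0
t=4: arr=3 -> substrate=2 bound=3 product=3
t=5: arr=0 -> substrate=2 bound=3 product=3
t=6: arr=0 -> substrate=2 bound=3 product=3
t=7: arr=0 -> substrate=2 bound=3 product=3
t=8: arr=1 -> substrate=0 bound=3 product=6
t=9: arr=1 -> substrate=1 bound=3 product=6
t=10: arr=2 -> substrate=3 bound=3 product=6
t=11: arr=3 -> substrate=6 bound=3 product=6
t=12: arr=0 -> substrate=3 bound=3 product=9
t=13: arr=1 -> substrate=4 bound=3 product=9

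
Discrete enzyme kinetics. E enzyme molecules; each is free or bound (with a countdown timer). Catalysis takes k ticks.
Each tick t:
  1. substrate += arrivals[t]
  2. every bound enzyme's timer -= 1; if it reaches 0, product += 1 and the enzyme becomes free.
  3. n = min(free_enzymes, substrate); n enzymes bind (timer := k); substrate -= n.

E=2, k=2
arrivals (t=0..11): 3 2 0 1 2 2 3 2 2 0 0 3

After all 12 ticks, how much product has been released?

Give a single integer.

Answer: 10

Derivation:
t=0: arr=3 -> substrate=1 bound=2 product=0
t=1: arr=2 -> substrate=3 bound=2 product=0
t=2: arr=0 -> substrate=1 bound=2 product=2
t=3: arr=1 -> substrate=2 bound=2 product=2
t=4: arr=2 -> substrate=2 bound=2 product=4
t=5: arr=2 -> substrate=4 bound=2 product=4
t=6: arr=3 -> substrate=5 bound=2 product=6
t=7: arr=2 -> substrate=7 bound=2 product=6
t=8: arr=2 -> substrate=7 bound=2 product=8
t=9: arr=0 -> substrate=7 bound=2 product=8
t=10: arr=0 -> substrate=5 bound=2 product=10
t=11: arr=3 -> substrate=8 bound=2 product=10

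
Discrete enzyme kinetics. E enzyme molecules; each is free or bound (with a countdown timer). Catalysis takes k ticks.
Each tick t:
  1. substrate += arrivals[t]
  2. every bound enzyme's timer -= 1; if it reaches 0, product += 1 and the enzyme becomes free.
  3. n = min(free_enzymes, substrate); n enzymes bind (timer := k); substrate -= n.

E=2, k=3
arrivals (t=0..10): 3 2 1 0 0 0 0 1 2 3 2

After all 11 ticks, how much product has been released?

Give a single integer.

t=0: arr=3 -> substrate=1 bound=2 product=0
t=1: arr=2 -> substrate=3 bound=2 product=0
t=2: arr=1 -> substrate=4 bound=2 product=0
t=3: arr=0 -> substrate=2 bound=2 product=2
t=4: arr=0 -> substrate=2 bound=2 product=2
t=5: arr=0 -> substrate=2 bound=2 product=2
t=6: arr=0 -> substrate=0 bound=2 product=4
t=7: arr=1 -> substrate=1 bound=2 product=4
t=8: arr=2 -> substrate=3 bound=2 product=4
t=9: arr=3 -> substrate=4 bound=2 product=6
t=10: arr=2 -> substrate=6 bound=2 product=6

Answer: 6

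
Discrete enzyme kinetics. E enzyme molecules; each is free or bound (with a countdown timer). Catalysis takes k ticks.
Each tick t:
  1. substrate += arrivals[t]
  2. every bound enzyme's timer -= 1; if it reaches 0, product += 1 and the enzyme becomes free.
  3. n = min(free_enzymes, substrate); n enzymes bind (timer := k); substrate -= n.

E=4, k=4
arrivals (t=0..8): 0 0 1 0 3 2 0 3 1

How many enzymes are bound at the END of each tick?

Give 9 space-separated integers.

t=0: arr=0 -> substrate=0 bound=0 product=0
t=1: arr=0 -> substrate=0 bound=0 product=0
t=2: arr=1 -> substrate=0 bound=1 product=0
t=3: arr=0 -> substrate=0 bound=1 product=0
t=4: arr=3 -> substrate=0 bound=4 product=0
t=5: arr=2 -> substrate=2 bound=4 product=0
t=6: arr=0 -> substrate=1 bound=4 product=1
t=7: arr=3 -> substrate=4 bound=4 product=1
t=8: arr=1 -> substrate=2 bound=4 product=4

Answer: 0 0 1 1 4 4 4 4 4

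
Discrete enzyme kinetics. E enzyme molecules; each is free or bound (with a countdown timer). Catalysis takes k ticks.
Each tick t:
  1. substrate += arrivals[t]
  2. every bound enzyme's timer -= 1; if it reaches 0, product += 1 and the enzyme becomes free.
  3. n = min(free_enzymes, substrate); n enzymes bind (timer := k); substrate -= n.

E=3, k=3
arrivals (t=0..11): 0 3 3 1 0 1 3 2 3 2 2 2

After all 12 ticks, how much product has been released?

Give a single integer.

t=0: arr=0 -> substrate=0 bound=0 product=0
t=1: arr=3 -> substrate=0 bound=3 product=0
t=2: arr=3 -> substrate=3 bound=3 product=0
t=3: arr=1 -> substrate=4 bound=3 product=0
t=4: arr=0 -> substrate=1 bound=3 product=3
t=5: arr=1 -> substrate=2 bound=3 product=3
t=6: arr=3 -> substrate=5 bound=3 product=3
t=7: arr=2 -> substrate=4 bound=3 product=6
t=8: arr=3 -> substrate=7 bound=3 product=6
t=9: arr=2 -> substrate=9 bound=3 product=6
t=10: arr=2 -> substrate=8 bound=3 product=9
t=11: arr=2 -> substrate=10 bound=3 product=9

Answer: 9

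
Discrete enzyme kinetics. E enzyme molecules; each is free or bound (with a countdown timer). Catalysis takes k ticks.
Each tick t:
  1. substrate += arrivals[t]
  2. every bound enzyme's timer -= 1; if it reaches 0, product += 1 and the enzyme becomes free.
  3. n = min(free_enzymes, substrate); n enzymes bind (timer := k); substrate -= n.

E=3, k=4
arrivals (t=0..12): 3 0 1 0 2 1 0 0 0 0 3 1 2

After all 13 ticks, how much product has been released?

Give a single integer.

t=0: arr=3 -> substrate=0 bound=3 product=0
t=1: arr=0 -> substrate=0 bound=3 product=0
t=2: arr=1 -> substrate=1 bound=3 product=0
t=3: arr=0 -> substrate=1 bound=3 product=0
t=4: arr=2 -> substrate=0 bound=3 product=3
t=5: arr=1 -> substrate=1 bound=3 product=3
t=6: arr=0 -> substrate=1 bound=3 product=3
t=7: arr=0 -> substrate=1 bound=3 product=3
t=8: arr=0 -> substrate=0 bound=1 product=6
t=9: arr=0 -> substrate=0 bound=1 product=6
t=10: arr=3 -> substrate=1 bound=3 product=6
t=11: arr=1 -> substrate=2 bound=3 product=6
t=12: arr=2 -> substrate=3 bound=3 product=7

Answer: 7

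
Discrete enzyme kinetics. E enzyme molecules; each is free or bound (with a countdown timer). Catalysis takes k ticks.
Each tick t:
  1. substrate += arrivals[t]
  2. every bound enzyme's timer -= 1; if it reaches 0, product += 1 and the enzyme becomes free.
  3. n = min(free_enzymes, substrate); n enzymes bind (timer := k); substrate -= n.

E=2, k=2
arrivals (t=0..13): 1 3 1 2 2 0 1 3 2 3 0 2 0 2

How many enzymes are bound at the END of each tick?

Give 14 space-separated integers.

Answer: 1 2 2 2 2 2 2 2 2 2 2 2 2 2

Derivation:
t=0: arr=1 -> substrate=0 bound=1 product=0
t=1: arr=3 -> substrate=2 bound=2 product=0
t=2: arr=1 -> substrate=2 bound=2 product=1
t=3: arr=2 -> substrate=3 bound=2 product=2
t=4: arr=2 -> substrate=4 bound=2 product=3
t=5: arr=0 -> substrate=3 bound=2 product=4
t=6: arr=1 -> substrate=3 bound=2 product=5
t=7: arr=3 -> substrate=5 bound=2 product=6
t=8: arr=2 -> substrate=6 bound=2 product=7
t=9: arr=3 -> substrate=8 bound=2 product=8
t=10: arr=0 -> substrate=7 bound=2 product=9
t=11: arr=2 -> substrate=8 bound=2 product=10
t=12: arr=0 -> substrate=7 bound=2 product=11
t=13: arr=2 -> substrate=8 bound=2 product=12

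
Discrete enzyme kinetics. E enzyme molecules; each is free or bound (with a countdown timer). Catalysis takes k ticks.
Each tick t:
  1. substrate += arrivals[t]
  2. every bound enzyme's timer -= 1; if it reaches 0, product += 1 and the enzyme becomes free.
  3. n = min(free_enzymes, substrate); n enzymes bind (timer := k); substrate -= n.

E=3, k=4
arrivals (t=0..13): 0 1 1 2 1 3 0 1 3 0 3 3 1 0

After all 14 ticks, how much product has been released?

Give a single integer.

Answer: 7

Derivation:
t=0: arr=0 -> substrate=0 bound=0 product=0
t=1: arr=1 -> substrate=0 bound=1 product=0
t=2: arr=1 -> substrate=0 bound=2 product=0
t=3: arr=2 -> substrate=1 bound=3 product=0
t=4: arr=1 -> substrate=2 bound=3 product=0
t=5: arr=3 -> substrate=4 bound=3 product=1
t=6: arr=0 -> substrate=3 bound=3 product=2
t=7: arr=1 -> substrate=3 bound=3 product=3
t=8: arr=3 -> substrate=6 bound=3 product=3
t=9: arr=0 -> substrate=5 bound=3 product=4
t=10: arr=3 -> substrate=7 bound=3 product=5
t=11: arr=3 -> substrate=9 bound=3 product=6
t=12: arr=1 -> substrate=10 bound=3 product=6
t=13: arr=0 -> substrate=9 bound=3 product=7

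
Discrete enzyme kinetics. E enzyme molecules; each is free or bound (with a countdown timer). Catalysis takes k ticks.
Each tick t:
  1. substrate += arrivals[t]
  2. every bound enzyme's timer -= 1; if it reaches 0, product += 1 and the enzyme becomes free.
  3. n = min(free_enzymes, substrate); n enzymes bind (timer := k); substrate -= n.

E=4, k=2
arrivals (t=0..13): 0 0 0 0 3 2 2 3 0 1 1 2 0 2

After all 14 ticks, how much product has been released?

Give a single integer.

Answer: 14

Derivation:
t=0: arr=0 -> substrate=0 bound=0 product=0
t=1: arr=0 -> substrate=0 bound=0 product=0
t=2: arr=0 -> substrate=0 bound=0 product=0
t=3: arr=0 -> substrate=0 bound=0 product=0
t=4: arr=3 -> substrate=0 bound=3 product=0
t=5: arr=2 -> substrate=1 bound=4 product=0
t=6: arr=2 -> substrate=0 bound=4 product=3
t=7: arr=3 -> substrate=2 bound=4 product=4
t=8: arr=0 -> substrate=0 bound=3 product=7
t=9: arr=1 -> substrate=0 bound=3 product=8
t=10: arr=1 -> substrate=0 bound=2 product=10
t=11: arr=2 -> substrate=0 bound=3 product=11
t=12: arr=0 -> substrate=0 bound=2 product=12
t=13: arr=2 -> substrate=0 bound=2 product=14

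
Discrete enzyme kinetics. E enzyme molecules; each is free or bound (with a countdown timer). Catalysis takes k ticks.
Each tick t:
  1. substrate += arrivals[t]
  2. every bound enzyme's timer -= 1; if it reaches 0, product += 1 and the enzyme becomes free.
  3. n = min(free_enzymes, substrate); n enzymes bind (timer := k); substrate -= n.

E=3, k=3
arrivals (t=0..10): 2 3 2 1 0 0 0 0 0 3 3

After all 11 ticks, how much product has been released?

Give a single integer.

Answer: 8

Derivation:
t=0: arr=2 -> substrate=0 bound=2 product=0
t=1: arr=3 -> substrate=2 bound=3 product=0
t=2: arr=2 -> substrate=4 bound=3 product=0
t=3: arr=1 -> substrate=3 bound=3 product=2
t=4: arr=0 -> substrate=2 bound=3 product=3
t=5: arr=0 -> substrate=2 bound=3 product=3
t=6: arr=0 -> substrate=0 bound=3 product=5
t=7: arr=0 -> substrate=0 bound=2 product=6
t=8: arr=0 -> substrate=0 bound=2 product=6
t=9: arr=3 -> substrate=0 bound=3 product=8
t=10: arr=3 -> substrate=3 bound=3 product=8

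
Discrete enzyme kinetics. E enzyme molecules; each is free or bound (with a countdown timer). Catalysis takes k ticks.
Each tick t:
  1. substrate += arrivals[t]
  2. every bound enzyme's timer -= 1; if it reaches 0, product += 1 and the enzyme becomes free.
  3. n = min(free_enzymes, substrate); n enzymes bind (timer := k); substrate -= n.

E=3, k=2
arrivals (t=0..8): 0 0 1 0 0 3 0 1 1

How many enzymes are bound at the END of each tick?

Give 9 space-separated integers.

Answer: 0 0 1 1 0 3 3 1 2

Derivation:
t=0: arr=0 -> substrate=0 bound=0 product=0
t=1: arr=0 -> substrate=0 bound=0 product=0
t=2: arr=1 -> substrate=0 bound=1 product=0
t=3: arr=0 -> substrate=0 bound=1 product=0
t=4: arr=0 -> substrate=0 bound=0 product=1
t=5: arr=3 -> substrate=0 bound=3 product=1
t=6: arr=0 -> substrate=0 bound=3 product=1
t=7: arr=1 -> substrate=0 bound=1 product=4
t=8: arr=1 -> substrate=0 bound=2 product=4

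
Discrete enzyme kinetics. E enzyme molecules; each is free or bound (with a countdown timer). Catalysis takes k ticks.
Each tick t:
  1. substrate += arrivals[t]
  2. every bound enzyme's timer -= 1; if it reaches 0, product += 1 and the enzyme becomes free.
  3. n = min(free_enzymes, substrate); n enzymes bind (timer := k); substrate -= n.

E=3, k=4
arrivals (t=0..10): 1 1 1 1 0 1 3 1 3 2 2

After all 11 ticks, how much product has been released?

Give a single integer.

Answer: 6

Derivation:
t=0: arr=1 -> substrate=0 bound=1 product=0
t=1: arr=1 -> substrate=0 bound=2 product=0
t=2: arr=1 -> substrate=0 bound=3 product=0
t=3: arr=1 -> substrate=1 bound=3 product=0
t=4: arr=0 -> substrate=0 bound=3 product=1
t=5: arr=1 -> substrate=0 bound=3 product=2
t=6: arr=3 -> substrate=2 bound=3 product=3
t=7: arr=1 -> substrate=3 bound=3 product=3
t=8: arr=3 -> substrate=5 bound=3 product=4
t=9: arr=2 -> substrate=6 bound=3 product=5
t=10: arr=2 -> substrate=7 bound=3 product=6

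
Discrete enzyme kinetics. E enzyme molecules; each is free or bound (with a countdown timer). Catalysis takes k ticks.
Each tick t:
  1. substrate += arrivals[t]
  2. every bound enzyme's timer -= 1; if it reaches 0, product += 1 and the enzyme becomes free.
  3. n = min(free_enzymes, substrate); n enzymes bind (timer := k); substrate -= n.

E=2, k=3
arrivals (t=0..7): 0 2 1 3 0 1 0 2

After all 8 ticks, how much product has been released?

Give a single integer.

Answer: 4

Derivation:
t=0: arr=0 -> substrate=0 bound=0 product=0
t=1: arr=2 -> substrate=0 bound=2 product=0
t=2: arr=1 -> substrate=1 bound=2 product=0
t=3: arr=3 -> substrate=4 bound=2 product=0
t=4: arr=0 -> substrate=2 bound=2 product=2
t=5: arr=1 -> substrate=3 bound=2 product=2
t=6: arr=0 -> substrate=3 bound=2 product=2
t=7: arr=2 -> substrate=3 bound=2 product=4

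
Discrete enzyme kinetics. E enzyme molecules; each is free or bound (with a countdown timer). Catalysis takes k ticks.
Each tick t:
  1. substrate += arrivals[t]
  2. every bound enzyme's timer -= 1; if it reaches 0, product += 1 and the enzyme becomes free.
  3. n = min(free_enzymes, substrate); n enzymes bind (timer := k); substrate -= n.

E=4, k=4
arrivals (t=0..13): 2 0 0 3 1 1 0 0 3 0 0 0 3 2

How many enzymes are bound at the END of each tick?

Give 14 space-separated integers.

t=0: arr=2 -> substrate=0 bound=2 product=0
t=1: arr=0 -> substrate=0 bound=2 product=0
t=2: arr=0 -> substrate=0 bound=2 product=0
t=3: arr=3 -> substrate=1 bound=4 product=0
t=4: arr=1 -> substrate=0 bound=4 product=2
t=5: arr=1 -> substrate=1 bound=4 product=2
t=6: arr=0 -> substrate=1 bound=4 product=2
t=7: arr=0 -> substrate=0 bound=3 product=4
t=8: arr=3 -> substrate=0 bound=4 product=6
t=9: arr=0 -> substrate=0 bound=4 product=6
t=10: arr=0 -> substrate=0 bound=4 product=6
t=11: arr=0 -> substrate=0 bound=3 product=7
t=12: arr=3 -> substrate=0 bound=3 product=10
t=13: arr=2 -> substrate=1 bound=4 product=10

Answer: 2 2 2 4 4 4 4 3 4 4 4 3 3 4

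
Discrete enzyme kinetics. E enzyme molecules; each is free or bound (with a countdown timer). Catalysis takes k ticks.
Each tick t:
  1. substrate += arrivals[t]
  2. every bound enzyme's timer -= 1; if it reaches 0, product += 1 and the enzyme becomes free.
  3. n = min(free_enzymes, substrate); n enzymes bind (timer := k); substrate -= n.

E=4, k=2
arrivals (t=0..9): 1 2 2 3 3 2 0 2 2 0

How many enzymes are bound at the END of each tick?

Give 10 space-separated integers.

Answer: 1 3 4 4 4 4 4 4 4 2

Derivation:
t=0: arr=1 -> substrate=0 bound=1 product=0
t=1: arr=2 -> substrate=0 bound=3 product=0
t=2: arr=2 -> substrate=0 bound=4 product=1
t=3: arr=3 -> substrate=1 bound=4 product=3
t=4: arr=3 -> substrate=2 bound=4 product=5
t=5: arr=2 -> substrate=2 bound=4 product=7
t=6: arr=0 -> substrate=0 bound=4 product=9
t=7: arr=2 -> substrate=0 bound=4 product=11
t=8: arr=2 -> substrate=0 bound=4 product=13
t=9: arr=0 -> substrate=0 bound=2 product=15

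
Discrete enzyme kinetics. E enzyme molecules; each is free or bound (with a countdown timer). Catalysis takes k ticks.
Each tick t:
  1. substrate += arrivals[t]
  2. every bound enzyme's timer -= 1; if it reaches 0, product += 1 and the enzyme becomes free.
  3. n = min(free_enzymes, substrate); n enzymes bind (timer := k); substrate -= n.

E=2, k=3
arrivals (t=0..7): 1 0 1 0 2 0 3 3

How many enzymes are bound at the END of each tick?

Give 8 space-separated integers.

Answer: 1 1 2 1 2 2 2 2

Derivation:
t=0: arr=1 -> substrate=0 bound=1 product=0
t=1: arr=0 -> substrate=0 bound=1 product=0
t=2: arr=1 -> substrate=0 bound=2 product=0
t=3: arr=0 -> substrate=0 bound=1 product=1
t=4: arr=2 -> substrate=1 bound=2 product=1
t=5: arr=0 -> substrate=0 bound=2 product=2
t=6: arr=3 -> substrate=3 bound=2 product=2
t=7: arr=3 -> substrate=5 bound=2 product=3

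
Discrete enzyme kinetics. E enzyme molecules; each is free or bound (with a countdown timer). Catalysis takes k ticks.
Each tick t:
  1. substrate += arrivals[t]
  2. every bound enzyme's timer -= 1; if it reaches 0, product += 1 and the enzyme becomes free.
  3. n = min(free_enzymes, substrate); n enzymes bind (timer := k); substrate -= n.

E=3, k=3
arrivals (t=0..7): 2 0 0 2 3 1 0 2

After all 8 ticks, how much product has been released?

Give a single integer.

Answer: 5

Derivation:
t=0: arr=2 -> substrate=0 bound=2 product=0
t=1: arr=0 -> substrate=0 bound=2 product=0
t=2: arr=0 -> substrate=0 bound=2 product=0
t=3: arr=2 -> substrate=0 bound=2 product=2
t=4: arr=3 -> substrate=2 bound=3 product=2
t=5: arr=1 -> substrate=3 bound=3 product=2
t=6: arr=0 -> substrate=1 bound=3 product=4
t=7: arr=2 -> substrate=2 bound=3 product=5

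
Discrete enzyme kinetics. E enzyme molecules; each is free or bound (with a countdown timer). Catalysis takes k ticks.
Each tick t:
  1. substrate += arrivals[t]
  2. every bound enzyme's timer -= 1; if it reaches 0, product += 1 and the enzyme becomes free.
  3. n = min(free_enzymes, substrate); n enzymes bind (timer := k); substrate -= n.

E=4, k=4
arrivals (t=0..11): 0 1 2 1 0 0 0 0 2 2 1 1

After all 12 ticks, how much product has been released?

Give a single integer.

Answer: 4

Derivation:
t=0: arr=0 -> substrate=0 bound=0 product=0
t=1: arr=1 -> substrate=0 bound=1 product=0
t=2: arr=2 -> substrate=0 bound=3 product=0
t=3: arr=1 -> substrate=0 bound=4 product=0
t=4: arr=0 -> substrate=0 bound=4 product=0
t=5: arr=0 -> substrate=0 bound=3 product=1
t=6: arr=0 -> substrate=0 bound=1 product=3
t=7: arr=0 -> substrate=0 bound=0 product=4
t=8: arr=2 -> substrate=0 bound=2 product=4
t=9: arr=2 -> substrate=0 bound=4 product=4
t=10: arr=1 -> substrate=1 bound=4 product=4
t=11: arr=1 -> substrate=2 bound=4 product=4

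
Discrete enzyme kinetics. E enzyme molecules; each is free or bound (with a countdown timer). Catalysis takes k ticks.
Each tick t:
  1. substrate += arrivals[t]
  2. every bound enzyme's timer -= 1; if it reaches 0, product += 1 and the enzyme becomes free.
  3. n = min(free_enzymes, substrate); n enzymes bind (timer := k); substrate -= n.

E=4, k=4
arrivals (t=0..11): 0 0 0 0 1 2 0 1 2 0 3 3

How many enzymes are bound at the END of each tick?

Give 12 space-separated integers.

Answer: 0 0 0 0 1 3 3 4 4 3 4 4

Derivation:
t=0: arr=0 -> substrate=0 bound=0 product=0
t=1: arr=0 -> substrate=0 bound=0 product=0
t=2: arr=0 -> substrate=0 bound=0 product=0
t=3: arr=0 -> substrate=0 bound=0 product=0
t=4: arr=1 -> substrate=0 bound=1 product=0
t=5: arr=2 -> substrate=0 bound=3 product=0
t=6: arr=0 -> substrate=0 bound=3 product=0
t=7: arr=1 -> substrate=0 bound=4 product=0
t=8: arr=2 -> substrate=1 bound=4 product=1
t=9: arr=0 -> substrate=0 bound=3 product=3
t=10: arr=3 -> substrate=2 bound=4 product=3
t=11: arr=3 -> substrate=4 bound=4 product=4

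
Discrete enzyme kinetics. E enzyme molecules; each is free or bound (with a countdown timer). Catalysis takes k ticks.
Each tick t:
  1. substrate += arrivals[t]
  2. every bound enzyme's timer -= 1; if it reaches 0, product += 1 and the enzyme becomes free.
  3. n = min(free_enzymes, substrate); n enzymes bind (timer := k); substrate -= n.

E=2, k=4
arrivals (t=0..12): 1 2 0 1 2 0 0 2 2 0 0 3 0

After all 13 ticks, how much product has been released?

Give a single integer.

t=0: arr=1 -> substrate=0 bound=1 product=0
t=1: arr=2 -> substrate=1 bound=2 product=0
t=2: arr=0 -> substrate=1 bound=2 product=0
t=3: arr=1 -> substrate=2 bound=2 product=0
t=4: arr=2 -> substrate=3 bound=2 product=1
t=5: arr=0 -> substrate=2 bound=2 product=2
t=6: arr=0 -> substrate=2 bound=2 product=2
t=7: arr=2 -> substrate=4 bound=2 product=2
t=8: arr=2 -> substrate=5 bound=2 product=3
t=9: arr=0 -> substrate=4 bound=2 product=4
t=10: arr=0 -> substrate=4 bound=2 product=4
t=11: arr=3 -> substrate=7 bound=2 product=4
t=12: arr=0 -> substrate=6 bound=2 product=5

Answer: 5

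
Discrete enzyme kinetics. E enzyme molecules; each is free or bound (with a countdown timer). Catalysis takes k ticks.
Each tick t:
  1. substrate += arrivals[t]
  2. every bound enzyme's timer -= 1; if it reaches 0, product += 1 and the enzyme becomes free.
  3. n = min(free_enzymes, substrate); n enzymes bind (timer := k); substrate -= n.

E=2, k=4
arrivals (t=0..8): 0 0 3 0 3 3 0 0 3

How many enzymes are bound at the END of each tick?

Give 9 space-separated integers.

t=0: arr=0 -> substrate=0 bound=0 product=0
t=1: arr=0 -> substrate=0 bound=0 product=0
t=2: arr=3 -> substrate=1 bound=2 product=0
t=3: arr=0 -> substrate=1 bound=2 product=0
t=4: arr=3 -> substrate=4 bound=2 product=0
t=5: arr=3 -> substrate=7 bound=2 product=0
t=6: arr=0 -> substrate=5 bound=2 product=2
t=7: arr=0 -> substrate=5 bound=2 product=2
t=8: arr=3 -> substrate=8 bound=2 product=2

Answer: 0 0 2 2 2 2 2 2 2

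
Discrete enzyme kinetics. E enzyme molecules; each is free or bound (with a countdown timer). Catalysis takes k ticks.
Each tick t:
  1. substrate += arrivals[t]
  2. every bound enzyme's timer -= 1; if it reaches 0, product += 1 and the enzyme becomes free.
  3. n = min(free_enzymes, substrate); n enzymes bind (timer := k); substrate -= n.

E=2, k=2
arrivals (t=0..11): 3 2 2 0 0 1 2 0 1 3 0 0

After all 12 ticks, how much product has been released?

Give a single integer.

t=0: arr=3 -> substrate=1 bound=2 product=0
t=1: arr=2 -> substrate=3 bound=2 product=0
t=2: arr=2 -> substrate=3 bound=2 product=2
t=3: arr=0 -> substrate=3 bound=2 product=2
t=4: arr=0 -> substrate=1 bound=2 product=4
t=5: arr=1 -> substrate=2 bound=2 product=4
t=6: arr=2 -> substrate=2 bound=2 product=6
t=7: arr=0 -> substrate=2 bound=2 product=6
t=8: arr=1 -> substrate=1 bound=2 product=8
t=9: arr=3 -> substrate=4 bound=2 product=8
t=10: arr=0 -> substrate=2 bound=2 product=10
t=11: arr=0 -> substrate=2 bound=2 product=10

Answer: 10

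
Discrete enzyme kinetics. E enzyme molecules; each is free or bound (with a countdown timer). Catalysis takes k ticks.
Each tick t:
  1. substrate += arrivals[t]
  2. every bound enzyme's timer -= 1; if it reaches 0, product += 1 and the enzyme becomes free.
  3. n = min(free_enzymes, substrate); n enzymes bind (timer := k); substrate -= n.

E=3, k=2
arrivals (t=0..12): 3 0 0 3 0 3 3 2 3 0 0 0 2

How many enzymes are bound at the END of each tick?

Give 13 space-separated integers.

t=0: arr=3 -> substrate=0 bound=3 product=0
t=1: arr=0 -> substrate=0 bound=3 product=0
t=2: arr=0 -> substrate=0 bound=0 product=3
t=3: arr=3 -> substrate=0 bound=3 product=3
t=4: arr=0 -> substrate=0 bound=3 product=3
t=5: arr=3 -> substrate=0 bound=3 product=6
t=6: arr=3 -> substrate=3 bound=3 product=6
t=7: arr=2 -> substrate=2 bound=3 product=9
t=8: arr=3 -> substrate=5 bound=3 product=9
t=9: arr=0 -> substrate=2 bound=3 product=12
t=10: arr=0 -> substrate=2 bound=3 product=12
t=11: arr=0 -> substrate=0 bound=2 product=15
t=12: arr=2 -> substrate=1 bound=3 product=15

Answer: 3 3 0 3 3 3 3 3 3 3 3 2 3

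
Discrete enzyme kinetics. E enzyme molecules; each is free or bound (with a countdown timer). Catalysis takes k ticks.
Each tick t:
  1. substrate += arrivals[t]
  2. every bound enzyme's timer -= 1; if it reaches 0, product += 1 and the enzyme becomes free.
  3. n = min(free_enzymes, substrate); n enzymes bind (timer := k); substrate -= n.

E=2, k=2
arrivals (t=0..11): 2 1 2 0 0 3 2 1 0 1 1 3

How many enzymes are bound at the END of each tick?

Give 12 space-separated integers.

Answer: 2 2 2 2 1 2 2 2 2 2 2 2

Derivation:
t=0: arr=2 -> substrate=0 bound=2 product=0
t=1: arr=1 -> substrate=1 bound=2 product=0
t=2: arr=2 -> substrate=1 bound=2 product=2
t=3: arr=0 -> substrate=1 bound=2 product=2
t=4: arr=0 -> substrate=0 bound=1 product=4
t=5: arr=3 -> substrate=2 bound=2 product=4
t=6: arr=2 -> substrate=3 bound=2 product=5
t=7: arr=1 -> substrate=3 bound=2 product=6
t=8: arr=0 -> substrate=2 bound=2 product=7
t=9: arr=1 -> substrate=2 bound=2 product=8
t=10: arr=1 -> substrate=2 bound=2 product=9
t=11: arr=3 -> substrate=4 bound=2 product=10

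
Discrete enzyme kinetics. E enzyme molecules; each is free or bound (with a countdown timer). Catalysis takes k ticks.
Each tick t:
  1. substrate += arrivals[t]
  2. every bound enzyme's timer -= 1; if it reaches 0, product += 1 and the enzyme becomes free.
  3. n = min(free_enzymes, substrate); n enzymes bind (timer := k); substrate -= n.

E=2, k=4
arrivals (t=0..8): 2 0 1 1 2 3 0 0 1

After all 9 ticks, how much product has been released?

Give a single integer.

t=0: arr=2 -> substrate=0 bound=2 product=0
t=1: arr=0 -> substrate=0 bound=2 product=0
t=2: arr=1 -> substrate=1 bound=2 product=0
t=3: arr=1 -> substrate=2 bound=2 product=0
t=4: arr=2 -> substrate=2 bound=2 product=2
t=5: arr=3 -> substrate=5 bound=2 product=2
t=6: arr=0 -> substrate=5 bound=2 product=2
t=7: arr=0 -> substrate=5 bound=2 product=2
t=8: arr=1 -> substrate=4 bound=2 product=4

Answer: 4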